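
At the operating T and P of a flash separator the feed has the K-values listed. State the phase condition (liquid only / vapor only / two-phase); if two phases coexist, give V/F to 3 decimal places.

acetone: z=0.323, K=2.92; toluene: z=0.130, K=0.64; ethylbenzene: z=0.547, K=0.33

ΣzᵢKᵢ = 1.207; Σzᵢ/Kᵢ = 1.971.
Both exceed 1, so a two-phase solution exists.
Rachford–Rice: g(ψ) = Σ zᵢ(Kᵢ−1)/(1+ψ(Kᵢ−1)) = 0.
Iterate (Newton) starting at ψ = 0.5:
  ψ = 0.500: g = -0.2918, g' = -0.890 → ψ = 0.172
  ψ = 0.172: g = 0.0018, g' = -1.005 → ψ = 0.174
Converged at ψ = 0.174.

two-phase, V/F = 0.174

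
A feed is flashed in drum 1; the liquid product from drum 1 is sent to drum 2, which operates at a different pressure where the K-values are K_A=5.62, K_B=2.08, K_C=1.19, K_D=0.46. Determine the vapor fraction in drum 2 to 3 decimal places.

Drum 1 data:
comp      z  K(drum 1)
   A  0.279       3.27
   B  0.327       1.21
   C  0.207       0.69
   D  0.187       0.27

Drum 1:
Let ψ₁ = V/F and solve Σ zᵢ(Kᵢ−1)/(1+ψ₁(Kᵢ−1)) = 0.
Check two-phase: ΣzᵢKᵢ = 1.501 > 1 and Σzᵢ/Kᵢ = 1.348 > 1, so g(0) = 0.501 > 0 and g(1) = -0.348 < 0.
Iterate (Newton) starting at ψ₁ = 0.5:
  ψ₁ = 0.500: g = 0.0679, g' = -0.602 → ψ₁ = 0.613
  ψ₁ = 0.613: g = -0.0004, g' = -0.619 → ψ₁ = 0.612
Converged at ψ₁ = 0.612.
Drum-1 compositions:
  A: x = 0.117, y = 0.382
  B: x = 0.290, y = 0.351
  C: x = 0.255, y = 0.176
  D: x = 0.338, y = 0.091
Drum-2 feed = drum-1 liquid: z₂ = (0.1168, 0.2898, 0.2555, 0.3380).
Drum 2:
Material balance + equilibrium reduce to Σ zᵢ(Kᵢ−1)/(1+ψ₂(Kᵢ−1)) = 0.
g(0) = ΣzᵢKᵢ − 1 = 0.718 and g(1) = 1 − Σzᵢ/Kᵢ = -0.110, so a root lies in (0, 1).
Newton–Raphson from ψ₂ = 0.5:
  ψ₂ = 0.500: g = 0.1605, g' = -0.563 → ψ₂ = 0.785
  ψ₂ = 0.785: g = 0.0113, g' = -0.519 → ψ₂ = 0.807
Converged at ψ₂ = 0.807.
  A: x = 0.025, y = 0.139
  B: x = 0.155, y = 0.322
  C: x = 0.222, y = 0.264
  D: x = 0.599, y = 0.276

V/F (drum 2) = 0.807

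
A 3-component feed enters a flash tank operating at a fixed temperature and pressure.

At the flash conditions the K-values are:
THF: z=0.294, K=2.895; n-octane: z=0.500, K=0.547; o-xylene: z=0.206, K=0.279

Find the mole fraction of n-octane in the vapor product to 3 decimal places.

y_n-octane = 0.297

Newton iteration, β⁰ = 0.5:
  β = 0.500: g = -0.2390, g' = -0.712 → β = 0.164
  β = 0.164: g = 0.0118, g' = -0.872 → β = 0.178
Converged at β = 0.178.
Compositions from xᵢ = zᵢ/(1+β(Kᵢ−1)), yᵢ = Kᵢxᵢ:
  THF: x = 0.220, y = 0.637
  n-octane: x = 0.544, y = 0.297
  o-xylene: x = 0.236, y = 0.066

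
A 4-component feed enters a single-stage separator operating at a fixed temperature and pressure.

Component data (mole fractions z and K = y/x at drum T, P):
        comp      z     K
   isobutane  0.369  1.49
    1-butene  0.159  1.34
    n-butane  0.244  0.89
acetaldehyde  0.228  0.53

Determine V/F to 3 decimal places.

Rachford–Rice: g(V/F) = Σ zᵢ(Kᵢ−1)/(1+V/F(Kᵢ−1)) = 0.
Feasibility: ΣzᵢKᵢ = 1.101, Σzᵢ/Kᵢ = 1.071 — both > 1, two phases present.
Iterate (Newton) starting at V/F = 0.5:
  V/F = 0.500: g = 0.0230, g' = -0.160 → V/F = 0.644
  V/F = 0.644: g = -0.0007, g' = -0.171 → V/F = 0.639
Converged at V/F = 0.639.

V/F = 0.639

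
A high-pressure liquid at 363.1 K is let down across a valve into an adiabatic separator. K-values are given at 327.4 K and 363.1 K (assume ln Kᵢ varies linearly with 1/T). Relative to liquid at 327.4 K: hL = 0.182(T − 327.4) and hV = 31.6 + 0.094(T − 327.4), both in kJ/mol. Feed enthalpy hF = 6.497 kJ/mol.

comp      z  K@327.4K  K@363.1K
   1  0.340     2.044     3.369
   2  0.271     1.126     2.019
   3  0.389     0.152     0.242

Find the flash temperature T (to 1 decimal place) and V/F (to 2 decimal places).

T = 331.6 K, V/F = 0.18

Adiabatic flash: solve Rachford–Rice at each trial T, then check hF = ψ·hV(T) + (1−ψ)·hL(T).
  T = 327.4 K: K = (2.044, 1.126, 0.152), RR gives ψ = 0.092, H_out = 2.899 kJ/mol
  T = 363.1 K: K = (3.369, 2.019, 0.242), RR gives ψ = 0.568, H_out = 22.674 kJ/mol
  T = 345.2 K: K = (2.656, 1.529, 0.194), RR gives ψ = 0.394, H_out = 15.075 kJ/mol
  T = 336.3 K: K = (2.338, 1.318, 0.172), RR gives ψ = 0.269, H_out = 9.896 kJ/mol
  T = 331.9 K: K = (2.190, 1.220, 0.162), RR gives ψ = 0.189, H_out = 6.731 kJ/mol
  T = 329.6 K: K = (2.115, 1.172, 0.157), RR gives ψ = 0.142, H_out = 4.858 kJ/mol
Linear interpolation between T = 329.6 (H_out = 4.858) and T = 331.9 (H_out = 6.731) on hF = 6.497 gives T ≈ 331.6 K, at which ψ = 0.18.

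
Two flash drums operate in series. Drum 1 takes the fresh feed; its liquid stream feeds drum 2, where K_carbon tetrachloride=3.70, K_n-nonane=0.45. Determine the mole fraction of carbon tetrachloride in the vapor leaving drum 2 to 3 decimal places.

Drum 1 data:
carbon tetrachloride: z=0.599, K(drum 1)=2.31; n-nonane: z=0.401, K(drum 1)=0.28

Drum 1:
Rachford–Rice: g(ψ₁) = Σ zᵢ(Kᵢ−1)/(1+ψ₁(Kᵢ−1)) = 0.
Feasibility: ΣzᵢKᵢ = 1.496, Σzᵢ/Kᵢ = 1.691 — both > 1, two phases present.
Newton iteration, ψ₁⁰ = 0.36:
  ψ₁ = 0.360: g = 0.1435, g' = -0.853 → ψ₁ = 0.528
  ψ₁ = 0.528: g = -0.0020, g' = -0.900 → ψ₁ = 0.526
Converged at ψ₁ = 0.526.
Drum-1 compositions:
  carbon tetrachloride: x = 0.355, y = 0.819
  n-nonane: x = 0.645, y = 0.181
Drum-2 feed = drum-1 liquid: z₂ = (0.3547, 0.6453).
Drum 2:
Let ψ₂ = V/F and solve Σ zᵢ(Kᵢ−1)/(1+ψ₂(Kᵢ−1)) = 0.
Feasibility: ΣzᵢKᵢ = 1.603, Σzᵢ/Kᵢ = 1.530 — both > 1, two phases present.
Binary case is linear: z₁(K₁−1)(1+ψ₂(K₂−1)) + z₂(K₂−1)(1+ψ₂(K₁−1)) = 0
⇒ ψ₂ = [z₁(K₁−1)+z₂(K₂−1)] / [−(K₁−1)(K₂−1)] = 0.6027/1.4850 = 0.406
  carbon tetrachloride: x = 0.169, y = 0.626
  n-nonane: x = 0.831, y = 0.374

y_carbon tetrachloride (drum 2) = 0.626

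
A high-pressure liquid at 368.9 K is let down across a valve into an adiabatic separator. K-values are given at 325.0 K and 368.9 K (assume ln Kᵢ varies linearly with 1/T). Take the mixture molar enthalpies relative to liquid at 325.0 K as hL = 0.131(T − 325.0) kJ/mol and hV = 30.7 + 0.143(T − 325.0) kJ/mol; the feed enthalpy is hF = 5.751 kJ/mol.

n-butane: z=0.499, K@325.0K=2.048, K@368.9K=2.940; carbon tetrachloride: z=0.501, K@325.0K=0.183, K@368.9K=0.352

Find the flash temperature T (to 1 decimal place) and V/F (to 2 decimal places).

Adiabatic flash: solve Rachford–Rice at each trial T, then check hF = ψ·hV(T) + (1−ψ)·hL(T).
  T = 325.0 K: K = (2.048, 0.183), RR gives ψ = 0.133, H_out = 4.074 kJ/mol
  T = 368.9 K: K = (2.940, 0.352), RR gives ψ = 0.512, H_out = 21.733 kJ/mol
  T = 346.9 K: K = (2.481, 0.259), RR gives ψ = 0.335, H_out = 13.243 kJ/mol
  T = 335.9 K: K = (2.260, 0.219), RR gives ψ = 0.241, H_out = 8.863 kJ/mol
  T = 330.4 K: K = (2.152, 0.200), RR gives ψ = 0.189, H_out = 6.525 kJ/mol
  T = 327.7 K: K = (2.100, 0.191), RR gives ψ = 0.162, H_out = 5.323 kJ/mol
  T = 329.0 K: K = (2.125, 0.196), RR gives ψ = 0.175, H_out = 5.907 kJ/mol
Linear interpolation between T = 327.7 (H_out = 5.323) and T = 329.0 (H_out = 5.907) on hF = 5.751 gives T ≈ 328.7 K, at which ψ = 0.17.

T = 328.7 K, V/F = 0.17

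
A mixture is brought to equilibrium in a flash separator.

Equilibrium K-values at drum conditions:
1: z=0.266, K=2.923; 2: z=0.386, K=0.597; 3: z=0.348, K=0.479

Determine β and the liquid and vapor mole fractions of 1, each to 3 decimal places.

Let β = V/F and solve Σ zᵢ(Kᵢ−1)/(1+β(Kᵢ−1)) = 0.
g(0) = ΣzᵢKᵢ − 1 = 0.175 and g(1) = 1 − Σzᵢ/Kᵢ = -0.464, so a root lies in (0, 1).
Newton iteration, β⁰ = 0.45:
  β = 0.450: g = -0.1526, g' = -0.537 → β = 0.166
  β = 0.166: g = 0.0226, g' = -0.750 → β = 0.196
  β = 0.196: g = 0.0006, g' = -0.710 → β = 0.197
Converged at β = 0.197.
Compositions from xᵢ = zᵢ/(1+β(Kᵢ−1)), yᵢ = Kᵢxᵢ:
  1: x = 0.193, y = 0.564
  2: x = 0.419, y = 0.250
  3: x = 0.388, y = 0.186

β = 0.197, x_1 = 0.193, y_1 = 0.564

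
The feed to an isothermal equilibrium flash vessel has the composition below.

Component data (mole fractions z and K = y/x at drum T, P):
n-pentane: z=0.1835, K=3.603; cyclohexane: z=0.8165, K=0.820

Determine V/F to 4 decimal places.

Material balance + equilibrium reduce to Σ zᵢ(Kᵢ−1)/(1+V/F(Kᵢ−1)) = 0.
Check two-phase: ΣzᵢKᵢ = 1.3307 > 1 and Σzᵢ/Kᵢ = 1.0467 > 1, so g(0) = 0.3307 > 0 and g(1) = -0.0467 < 0.
Binary case is linear: z₁(K₁−1)(1+V/F(K₂−1)) + z₂(K₂−1)(1+V/F(K₁−1)) = 0
⇒ V/F = [z₁(K₁−1)+z₂(K₂−1)] / [−(K₁−1)(K₂−1)] = 0.33068/0.46854 = 0.7058

V/F = 0.7058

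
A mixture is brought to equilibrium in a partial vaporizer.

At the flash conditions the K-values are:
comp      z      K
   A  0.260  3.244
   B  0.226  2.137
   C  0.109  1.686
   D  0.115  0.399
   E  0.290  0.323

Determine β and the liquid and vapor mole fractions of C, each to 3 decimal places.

β = 0.618, x_C = 0.077, y_C = 0.129

Let β = V/F and solve Σ zᵢ(Kᵢ−1)/(1+β(Kᵢ−1)) = 0.
g(0) = ΣzᵢKᵢ − 1 = 0.650 and g(1) = 1 − Σzᵢ/Kᵢ = -0.437, so a root lies in (0, 1).
Newton iteration, β⁰ = 0.45:
  β = 0.450: g = 0.1403, g' = -0.835 → β = 0.618
Converged at β = 0.618.
Compositions from xᵢ = zᵢ/(1+β(Kᵢ−1)), yᵢ = Kᵢxᵢ:
  A: x = 0.109, y = 0.353
  B: x = 0.133, y = 0.284
  C: x = 0.077, y = 0.129
  D: x = 0.183, y = 0.073
  E: x = 0.499, y = 0.161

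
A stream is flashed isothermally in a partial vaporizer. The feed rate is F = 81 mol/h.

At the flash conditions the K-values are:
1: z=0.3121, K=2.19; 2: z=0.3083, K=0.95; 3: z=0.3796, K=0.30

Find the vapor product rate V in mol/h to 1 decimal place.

V = 12.6 mol/h

Rachford–Rice: g(ψ) = Σ zᵢ(Kᵢ−1)/(1+ψ(Kᵢ−1)) = 0.
Check two-phase: ΣzᵢKᵢ = 1.0903 > 1 and Σzᵢ/Kᵢ = 1.7324 > 1, so g(0) = 0.0903 > 0 and g(1) = -0.7324 < 0.
Newton–Raphson from ψ = 0.5:
  ψ = 0.5000: g = -0.19176, g' = -0.6148 → ψ = 0.1881
  ψ = 0.1881: g = -0.01810, g' = -0.5426 → ψ = 0.1547
  ψ = 0.1547: g = 0.00011, g' = -0.5499 → ψ = 0.1549
Converged at ψ = 0.1549.
Then V = ψ·F = 0.1549·81 = 12.6 mol/h and L = F − V = 68.4 mol/h.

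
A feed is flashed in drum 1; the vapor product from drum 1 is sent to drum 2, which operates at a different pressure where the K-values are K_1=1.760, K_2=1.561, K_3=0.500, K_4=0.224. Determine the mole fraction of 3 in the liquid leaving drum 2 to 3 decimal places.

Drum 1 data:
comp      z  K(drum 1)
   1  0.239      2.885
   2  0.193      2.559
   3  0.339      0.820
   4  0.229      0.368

x_3 (drum 2) = 0.351

Drum 1:
Let ψ₁ = V/F and solve Σ zᵢ(Kᵢ−1)/(1+ψ₁(Kᵢ−1)) = 0.
g(0) = ΣzᵢKᵢ − 1 = 0.546 and g(1) = 1 − Σzᵢ/Kᵢ = -0.194, so a root lies in (0, 1).
Newton–Raphson from ψ₁ = 0.5:
  ψ₁ = 0.500: g = 0.1224, g' = -0.582 → ψ₁ = 0.710
  ψ₁ = 0.710: g = 0.0028, g' = -0.576 → ψ₁ = 0.715
Converged at ψ₁ = 0.715.
Drum-1 compositions:
  1: x = 0.102, y = 0.294
  2: x = 0.091, y = 0.234
  3: x = 0.389, y = 0.319
  4: x = 0.418, y = 0.154
Drum-2 feed = drum-1 vapor: z₂ = (0.2936, 0.2335, 0.3191, 0.1538).
Drum 2:
Material balance + equilibrium reduce to Σ zᵢ(Kᵢ−1)/(1+ψ₂(Kᵢ−1)) = 0.
Check two-phase: ΣzᵢKᵢ = 1.075 > 1 and Σzᵢ/Kᵢ = 1.641 > 1, so g(0) = 0.075 > 0 and g(1) = -0.641 < 0.
Newton–Raphson from ψ₂ = 0.5:
  ψ₂ = 0.500: g = -0.1437, g' = -0.523 → ψ₂ = 0.225
  ψ₂ = 0.225: g = -0.0175, g' = -0.419 → ψ₂ = 0.183
Converged at ψ₂ = 0.183.
  1: x = 0.258, y = 0.454
  2: x = 0.212, y = 0.331
  3: x = 0.351, y = 0.176
  4: x = 0.179, y = 0.040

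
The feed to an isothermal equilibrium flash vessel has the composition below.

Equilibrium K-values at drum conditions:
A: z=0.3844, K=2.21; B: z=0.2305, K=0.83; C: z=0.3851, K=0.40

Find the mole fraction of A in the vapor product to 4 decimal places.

Let ψ = V/F and solve Σ zᵢ(Kᵢ−1)/(1+ψ(Kᵢ−1)) = 0.
g(0) = ΣzᵢKᵢ − 1 = 0.1949 and g(1) = 1 − Σzᵢ/Kᵢ = -0.4144, so a root lies in (0, 1).
Iterate (Newton) starting at ψ = 0.46:
  ψ = 0.4600: g = -0.06285, g' = -0.5046 → ψ = 0.3355
Converged at ψ = 0.3354.
Compositions from xᵢ = zᵢ/(1+ψ(Kᵢ−1)), yᵢ = Kᵢxᵢ:
  A: x = 0.2734, y = 0.6043
  B: x = 0.2444, y = 0.2029
  C: x = 0.4821, y = 0.1929

y_A = 0.6043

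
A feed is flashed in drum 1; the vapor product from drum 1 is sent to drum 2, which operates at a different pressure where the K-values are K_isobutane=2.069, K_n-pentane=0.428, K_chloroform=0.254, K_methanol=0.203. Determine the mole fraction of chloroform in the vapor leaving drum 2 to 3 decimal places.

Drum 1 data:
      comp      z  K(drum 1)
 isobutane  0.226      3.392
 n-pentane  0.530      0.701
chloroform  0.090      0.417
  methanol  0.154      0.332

Drum 1:
Newton–Raphson from ψ₁ = 0.5:
  ψ₁ = 0.500: g = -0.1687, g' = -0.550 → ψ₁ = 0.193
  ψ₁ = 0.193: g = 0.0244, g' = -0.788 → ψ₁ = 0.224
  ψ₁ = 0.224: g = 0.0008, g' = -0.738 → ψ₁ = 0.225
Converged at ψ₁ = 0.225.
Drum-1 compositions:
  isobutane: x = 0.147, y = 0.498
  n-pentane: x = 0.568, y = 0.398
  chloroform: x = 0.104, y = 0.043
  methanol: x = 0.181, y = 0.060
Drum-2 feed = drum-1 vapor: z₂ = (0.4983, 0.3983, 0.0432, 0.0602).
Drum 2:
Rachford–Rice: g(ψ₂) = Σ zᵢ(Kᵢ−1)/(1+ψ₂(Kᵢ−1)) = 0.
Check two-phase: ΣzᵢKᵢ = 1.225 > 1 and Σzᵢ/Kᵢ = 1.638 > 1, so g(0) = 0.225 > 0 and g(1) = -0.638 < 0.
Iterate (Newton) starting at ψ₂ = 0.59:
  ψ₂ = 0.590: g = -0.1654, g' = -0.724 → ψ₂ = 0.362
  ψ₂ = 0.362: g = -0.0146, g' = -0.624 → ψ₂ = 0.338
Converged at ψ₂ = 0.338.
  isobutane: x = 0.366, y = 0.757
  n-pentane: x = 0.494, y = 0.211
  chloroform: x = 0.058, y = 0.015
  methanol: x = 0.082, y = 0.017

y_chloroform (drum 2) = 0.015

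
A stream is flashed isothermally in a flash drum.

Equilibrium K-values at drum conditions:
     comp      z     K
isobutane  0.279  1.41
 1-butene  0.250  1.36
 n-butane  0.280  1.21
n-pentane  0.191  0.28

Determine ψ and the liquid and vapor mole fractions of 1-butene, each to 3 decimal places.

ψ = 0.530, x_1-butene = 0.210, y_1-butene = 0.286

Material balance + equilibrium reduce to Σ zᵢ(Kᵢ−1)/(1+ψ(Kᵢ−1)) = 0.
g(0) = ΣzᵢKᵢ − 1 = 0.126 and g(1) = 1 − Σzᵢ/Kᵢ = -0.295, so a root lies in (0, 1).
Newton iteration, ψ⁰ = 0.69:
  ψ = 0.690: g = -0.0607, g' = -0.450 → ψ = 0.555
  ψ = 0.555: g = -0.0082, g' = -0.338 → ψ = 0.531
  ψ = 0.531: g = -0.0002, g' = -0.324 → ψ = 0.530
Converged at ψ = 0.530.
Compositions from xᵢ = zᵢ/(1+ψ(Kᵢ−1)), yᵢ = Kᵢxᵢ:
  isobutane: x = 0.229, y = 0.323
  1-butene: x = 0.210, y = 0.286
  n-butane: x = 0.252, y = 0.305
  n-pentane: x = 0.309, y = 0.087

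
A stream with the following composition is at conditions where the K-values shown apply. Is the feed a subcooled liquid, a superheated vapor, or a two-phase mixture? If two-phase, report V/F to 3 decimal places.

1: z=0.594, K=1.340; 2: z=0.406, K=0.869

ΣzᵢKᵢ = 1.149; Σzᵢ/Kᵢ = 0.910.
Since Σzᵢ/Kᵢ < 1 the mixture is above its dew point — single vapor phase.

superheated vapor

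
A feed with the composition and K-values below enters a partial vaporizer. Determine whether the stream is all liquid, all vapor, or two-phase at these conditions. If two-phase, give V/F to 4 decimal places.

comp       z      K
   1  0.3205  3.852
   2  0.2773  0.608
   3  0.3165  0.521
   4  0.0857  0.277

ΣzᵢKᵢ = 1.5918; Σzᵢ/Kᵢ = 1.4562.
Both exceed 1, so a two-phase solution exists.
Let ψ = V/F and solve Σ zᵢ(Kᵢ−1)/(1+ψ(Kᵢ−1)) = 0.
Iterate (Newton) starting at ψ = 0.5:
  ψ = 0.5000: g = -0.05481, g' = -0.7443 → ψ = 0.4264
  ψ = 0.4264: g = 0.00189, g' = -0.8006 → ψ = 0.4287
Converged at ψ = 0.4287.

two-phase, V/F = 0.4287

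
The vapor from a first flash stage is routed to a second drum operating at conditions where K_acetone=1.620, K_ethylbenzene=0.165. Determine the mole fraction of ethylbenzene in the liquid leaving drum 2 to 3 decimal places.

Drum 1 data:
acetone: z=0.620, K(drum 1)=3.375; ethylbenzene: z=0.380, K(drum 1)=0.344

Drum 1:
Material balance + equilibrium reduce to Σ zᵢ(Kᵢ−1)/(1+ψ₁(Kᵢ−1)) = 0.
Check two-phase: ΣzᵢKᵢ = 2.223 > 1 and Σzᵢ/Kᵢ = 1.288 > 1, so g(0) = 1.223 > 0 and g(1) = -0.288 < 0.
Newton–Raphson from ψ₁ = 0.57:
  ψ₁ = 0.570: g = 0.2274, g' = -1.048 → ψ₁ = 0.787
  ψ₁ = 0.787: g = -0.0020, g' = -1.124 → ψ₁ = 0.785
Converged at ψ₁ = 0.785.
Drum-1 compositions:
  acetone: x = 0.216, y = 0.730
  ethylbenzene: x = 0.784, y = 0.270
Drum-2 feed = drum-1 vapor: z₂ = (0.7305, 0.2695).
Drum 2:
Rachford–Rice: g(ψ₂) = Σ zᵢ(Kᵢ−1)/(1+ψ₂(Kᵢ−1)) = 0.
Feasibility: ΣzᵢKᵢ = 1.228, Σzᵢ/Kᵢ = 2.085 — both > 1, two phases present.
Binary case is linear: z₁(K₁−1)(1+ψ₂(K₂−1)) + z₂(K₂−1)(1+ψ₂(K₁−1)) = 0
⇒ ψ₂ = [z₁(K₁−1)+z₂(K₂−1)] / [−(K₁−1)(K₂−1)] = 0.2278/0.5177 = 0.440
  acetone: x = 0.574, y = 0.930
  ethylbenzene: x = 0.426, y = 0.070

x_ethylbenzene (drum 2) = 0.426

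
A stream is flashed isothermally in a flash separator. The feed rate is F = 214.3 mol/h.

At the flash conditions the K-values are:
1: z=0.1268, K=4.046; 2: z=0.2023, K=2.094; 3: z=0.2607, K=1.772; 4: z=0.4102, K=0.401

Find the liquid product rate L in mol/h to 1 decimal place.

L = 78.0 mol/h

Let ψ = V/F and solve Σ zᵢ(Kᵢ−1)/(1+ψ(Kᵢ−1)) = 0.
Check two-phase: ΣzᵢKᵢ = 1.5631 > 1 and Σzᵢ/Kᵢ = 1.2980 > 1, so g(0) = 0.5631 > 0 and g(1) = -0.2980 < 0.
Newton–Raphson from ψ = 0.32:
  ψ = 0.3200: g = 0.21693, g' = -0.7597 → ψ = 0.6055
  ψ = 0.6055: g = 0.02049, g' = -0.6676 → ψ = 0.6362
  ψ = 0.6362: g = -0.00010, g' = -0.6746 → ψ = 0.6361
Converged at ψ = 0.6361.
Then V = ψ·F = 0.6361·214.3 = 136.3 mol/h and L = F − V = 78.0 mol/h.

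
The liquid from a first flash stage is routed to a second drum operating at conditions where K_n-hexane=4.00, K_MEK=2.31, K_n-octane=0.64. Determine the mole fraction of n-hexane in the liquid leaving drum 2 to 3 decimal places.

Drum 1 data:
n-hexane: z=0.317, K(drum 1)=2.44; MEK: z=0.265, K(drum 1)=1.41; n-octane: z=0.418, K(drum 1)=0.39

x_n-hexane (drum 2) = 0.054

Drum 1:
Let ψ₁ = V/F and solve Σ zᵢ(Kᵢ−1)/(1+ψ₁(Kᵢ−1)) = 0.
Check two-phase: ΣzᵢKᵢ = 1.310 > 1 and Σzᵢ/Kᵢ = 1.390 > 1, so g(0) = 0.310 > 0 and g(1) = -0.390 < 0.
Iterate (Newton) starting at ψ₁ = 0.5:
  ψ₁ = 0.500: g = -0.0113, g' = -0.575 → ψ₁ = 0.480
Converged at ψ₁ = 0.480.
Drum-1 compositions:
  n-hexane: x = 0.187, y = 0.457
  MEK: x = 0.221, y = 0.312
  n-octane: x = 0.591, y = 0.231
Drum-2 feed = drum-1 liquid: z₂ = (0.1874, 0.2214, 0.5912).
Drum 2:
Rachford–Rice: g(ψ₂) = Σ zᵢ(Kᵢ−1)/(1+ψ₂(Kᵢ−1)) = 0.
Check two-phase: ΣzᵢKᵢ = 1.639 > 1 and Σzᵢ/Kᵢ = 1.066 > 1, so g(0) = 0.639 > 0 and g(1) = -0.066 < 0.
Newton iteration, ψ₂⁰ = 0.36:
  ψ₂ = 0.360: g = 0.2229, g' = -0.666 → ψ₂ = 0.694
  ψ₂ = 0.694: g = 0.0504, g' = -0.418 → ψ₂ = 0.815
  ψ₂ = 0.815: g = 0.0022, g' = -0.384 → ψ₂ = 0.821
Converged at ψ₂ = 0.821.
  n-hexane: x = 0.054, y = 0.216
  MEK: x = 0.107, y = 0.246
  n-octane: x = 0.839, y = 0.537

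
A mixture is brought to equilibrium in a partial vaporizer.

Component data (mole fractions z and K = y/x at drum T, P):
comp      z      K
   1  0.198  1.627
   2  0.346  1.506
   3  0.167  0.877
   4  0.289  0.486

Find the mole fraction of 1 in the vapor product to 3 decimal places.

y_1 = 0.239

Material balance + equilibrium reduce to Σ zᵢ(Kᵢ−1)/(1+β(Kᵢ−1)) = 0.
Check two-phase: ΣzᵢKᵢ = 1.130 > 1 and Σzᵢ/Kᵢ = 1.137 > 1, so g(0) = 0.130 > 0 and g(1) = -0.137 < 0.
Newton–Raphson from β = 0.32:
  β = 0.320: g = 0.0549, g' = -0.232 → β = 0.557
  β = 0.557: g = -0.0016, g' = -0.249 → β = 0.551
Converged at β = 0.551.
Compositions from xᵢ = zᵢ/(1+β(Kᵢ−1)), yᵢ = Kᵢxᵢ:
  1: x = 0.147, y = 0.239
  2: x = 0.271, y = 0.408
  3: x = 0.179, y = 0.157
  4: x = 0.403, y = 0.196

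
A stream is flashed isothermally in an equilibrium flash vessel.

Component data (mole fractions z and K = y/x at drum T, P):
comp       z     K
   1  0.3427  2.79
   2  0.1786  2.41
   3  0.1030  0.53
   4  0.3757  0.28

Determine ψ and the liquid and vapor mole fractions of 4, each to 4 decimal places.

Rachford–Rice: g(ψ) = Σ zᵢ(Kᵢ−1)/(1+ψ(Kᵢ−1)) = 0.
Feasibility: ΣzᵢKᵢ = 1.5463, Σzᵢ/Kᵢ = 1.7331 — both > 1, two phases present.
Newton–Raphson from ψ = 0.59:
  ψ = 0.5900: g = -0.10145, g' = -0.9978 → ψ = 0.4883
  ψ = 0.4883: g = -0.00355, g' = -0.9387 → ψ = 0.4845
Converged at ψ = 0.4845.
Compositions from xᵢ = zᵢ/(1+ψ(Kᵢ−1)), yᵢ = Kᵢxᵢ:
  1: x = 0.1835, y = 0.5120
  2: x = 0.1061, y = 0.2557
  3: x = 0.1334, y = 0.0707
  4: x = 0.5770, y = 0.1616

ψ = 0.4845, x_4 = 0.5770, y_4 = 0.1616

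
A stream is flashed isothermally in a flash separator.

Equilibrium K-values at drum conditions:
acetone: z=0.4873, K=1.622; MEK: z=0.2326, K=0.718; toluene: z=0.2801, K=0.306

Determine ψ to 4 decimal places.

ψ = 0.1261

Newton–Raphson from ψ = 0.5:
  ψ = 0.5000: g = -0.14285, g' = -0.4511 → ψ = 0.1834
  ψ = 0.1834: g = -0.01983, g' = -0.3496 → ψ = 0.1266
  ψ = 0.1266: g = -0.00017, g' = -0.3441 → ψ = 0.1261
Converged at ψ = 0.1261.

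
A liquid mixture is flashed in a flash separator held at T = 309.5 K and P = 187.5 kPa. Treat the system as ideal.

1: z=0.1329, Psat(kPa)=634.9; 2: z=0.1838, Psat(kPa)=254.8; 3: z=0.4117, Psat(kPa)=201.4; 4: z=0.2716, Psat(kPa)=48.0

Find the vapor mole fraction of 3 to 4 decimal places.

y_3 = 0.4318

Raoult's law: Kᵢ = Pᵢˢᵃᵗ/P = Pᵢˢᵃᵗ/187.5.
  K_1 = 634.9/187.5 = 3.386133, K_2 = 254.8/187.5 = 1.358933, K_3 = 201.4/187.5 = 1.074133, K_4 = 48.0/187.5 = 0.256000
Material balance + equilibrium reduce to Σ zᵢ(Kᵢ−1)/(1+V/F(Kᵢ−1)) = 0.
Check two-phase: ΣzᵢKᵢ = 1.2115 > 1 and Σzᵢ/Kᵢ = 1.6187 > 1, so g(0) = 0.2115 > 0 and g(1) = -0.6187 < 0.
Iterate (Newton) starting at V/F = 0.5:
  V/F = 0.5000: g = -0.09180, g' = -0.5577 → V/F = 0.3354
  V/F = 0.3354: g = -0.00444, g' = -0.5214 → V/F = 0.3269
Converged at V/F = 0.3269.
Compositions from xᵢ = zᵢ/(1+V/F(Kᵢ−1)), yᵢ = Kᵢxᵢ:
  1: x = 0.0747, y = 0.2528
  2: x = 0.1645, y = 0.2235
  3: x = 0.4020, y = 0.4318
  4: x = 0.3589, y = 0.0919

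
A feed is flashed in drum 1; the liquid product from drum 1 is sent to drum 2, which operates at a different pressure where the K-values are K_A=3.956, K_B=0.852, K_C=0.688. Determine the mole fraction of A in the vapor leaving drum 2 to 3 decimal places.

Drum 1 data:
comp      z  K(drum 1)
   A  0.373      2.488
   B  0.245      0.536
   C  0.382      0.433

Drum 1:
Material balance + equilibrium reduce to Σ zᵢ(Kᵢ−1)/(1+ψ₁(Kᵢ−1)) = 0.
Feasibility: ΣzᵢKᵢ = 1.225, Σzᵢ/Kᵢ = 1.489 — both > 1, two phases present.
Iterate (Newton) starting at ψ₁ = 0.52:
  ψ₁ = 0.520: g = -0.1441, g' = -0.601 → ψ₁ = 0.280
  ψ₁ = 0.280: g = 0.0035, g' = -0.655 → ψ₁ = 0.286
Converged at ψ₁ = 0.286.
Drum-1 compositions:
  A: x = 0.262, y = 0.651
  B: x = 0.282, y = 0.151
  C: x = 0.456, y = 0.197
Drum-2 feed = drum-1 liquid: z₂ = (0.2618, 0.2824, 0.4558).
Drum 2:
Iterate (Newton) starting at ψ₂ = 0.5:
  ψ₂ = 0.500: g = 0.0986, g' = -0.442 → ψ₂ = 0.723
  ψ₂ = 0.723: g = 0.0162, g' = -0.314 → ψ₂ = 0.775
  ψ₂ = 0.775: g = 0.0005, g' = -0.296 → ψ₂ = 0.776
Converged at ψ₂ = 0.776.
  A: x = 0.079, y = 0.314
  B: x = 0.319, y = 0.272
  C: x = 0.601, y = 0.414

y_A (drum 2) = 0.314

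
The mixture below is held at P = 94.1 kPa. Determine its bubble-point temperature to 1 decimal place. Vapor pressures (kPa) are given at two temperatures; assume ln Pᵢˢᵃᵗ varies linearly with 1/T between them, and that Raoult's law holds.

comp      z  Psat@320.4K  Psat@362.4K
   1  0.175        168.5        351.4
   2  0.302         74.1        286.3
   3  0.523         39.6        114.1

T = 330.1 K

Bubble-point temperature: ΣzᵢPᵢˢᵃᵗ(T) = P. Interpolate ln Pᵢˢᵃᵗ = aᵢ + bᵢ/T.
  T = 320.4 K: ΣzᵢPᵢˢᵃᵗ = 72.58 kPa
  T = 362.4 K: ΣzᵢPᵢˢᵃᵗ = 207.63 kPa
  T = 341.4 K: ΣzᵢPᵢˢᵃᵗ = 125.73 kPa
  T = 330.9 K: ΣzᵢPᵢˢᵃᵗ = 96.13 kPa
  T = 325.6 K: ΣzᵢPᵢˢᵃᵗ = 83.55 kPa
  T = 328.2 K: ΣzᵢPᵢˢᵃᵗ = 89.54 kPa
Interpolating between 328.2 K and 330.9 K gives T ≈ 330.1 K.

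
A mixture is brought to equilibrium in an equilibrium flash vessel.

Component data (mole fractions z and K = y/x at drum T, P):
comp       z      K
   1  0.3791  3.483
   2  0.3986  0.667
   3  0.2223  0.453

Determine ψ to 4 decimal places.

Rachford–Rice: g(ψ) = Σ zᵢ(Kᵢ−1)/(1+ψ(Kᵢ−1)) = 0.
g(0) = ΣzᵢKᵢ − 1 = 0.6870 and g(1) = 1 − Σzᵢ/Kᵢ = -0.1972, so a root lies in (0, 1).
Iterate (Newton) starting at ψ = 0.66:
  ψ = 0.6600: g = -0.00370, g' = -0.5712 → ψ = 0.6535
Converged at ψ = 0.6535.

ψ = 0.6535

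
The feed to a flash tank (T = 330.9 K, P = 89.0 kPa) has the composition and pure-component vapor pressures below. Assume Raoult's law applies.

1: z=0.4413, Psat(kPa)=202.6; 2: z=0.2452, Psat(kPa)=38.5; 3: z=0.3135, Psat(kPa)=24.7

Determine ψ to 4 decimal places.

ψ = 0.2349

Raoult's law: Kᵢ = Pᵢˢᵃᵗ/P = Pᵢˢᵃᵗ/89.0.
  K_1 = 202.6/89.0 = 2.276404, K_2 = 38.5/89.0 = 0.432584, K_3 = 24.7/89.0 = 0.277528
Rachford–Rice: g(ψ) = Σ zᵢ(Kᵢ−1)/(1+ψ(Kᵢ−1)) = 0.
g(0) = ΣzᵢKᵢ − 1 = 0.1977 and g(1) = 1 − Σzᵢ/Kᵢ = -0.8903, so a root lies in (0, 1).
Newton–Raphson from ψ = 0.49:
  ψ = 0.4900: g = -0.19679, g' = -0.8157 → ψ = 0.2488
  ψ = 0.2488: g = -0.01058, g' = -0.7644 → ψ = 0.2349
Converged at ψ = 0.2349.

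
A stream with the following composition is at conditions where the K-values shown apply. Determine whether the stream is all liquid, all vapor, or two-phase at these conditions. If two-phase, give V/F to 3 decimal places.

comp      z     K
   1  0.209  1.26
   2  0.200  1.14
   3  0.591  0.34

all liquid

ΣzᵢKᵢ = 0.692; Σzᵢ/Kᵢ = 2.080.
Since ΣzᵢKᵢ < 1 the mixture is below its bubble point — single liquid phase.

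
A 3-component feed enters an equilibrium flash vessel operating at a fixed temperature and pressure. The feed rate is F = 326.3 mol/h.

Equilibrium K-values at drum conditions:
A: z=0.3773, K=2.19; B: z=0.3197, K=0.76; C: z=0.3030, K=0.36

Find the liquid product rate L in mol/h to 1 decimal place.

Material balance + equilibrium reduce to Σ zᵢ(Kᵢ−1)/(1+V/F(Kᵢ−1)) = 0.
Check two-phase: ΣzᵢKᵢ = 1.1783 > 1 and Σzᵢ/Kᵢ = 1.4346 > 1, so g(0) = 0.1783 > 0 and g(1) = -0.4346 < 0.
Newton–Raphson from V/F = 0.68:
  V/F = 0.6800: g = -0.18687, g' = -0.5786 → V/F = 0.3570
  V/F = 0.3570: g = -0.02017, g' = -0.4937 → V/F = 0.3162
  V/F = 0.3162: g = 0.00009, g' = -0.4987 → V/F = 0.3164
Converged at V/F = 0.3164.
Then V = V/F·F = 0.3164·326.3 = 103.2 mol/h and L = F − V = 223.1 mol/h.

L = 223.1 mol/h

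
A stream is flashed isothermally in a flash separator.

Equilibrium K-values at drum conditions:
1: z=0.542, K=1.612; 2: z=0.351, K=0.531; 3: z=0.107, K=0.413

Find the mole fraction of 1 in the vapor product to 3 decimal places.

y_1 = 0.723

Iterate (Newton) starting at V/F = 0.31:
  V/F = 0.310: g = 0.0094, g' = -0.304 → V/F = 0.341
Converged at V/F = 0.341.
Compositions from xᵢ = zᵢ/(1+V/F(Kᵢ−1)), yᵢ = Kᵢxᵢ:
  1: x = 0.448, y = 0.723
  2: x = 0.418, y = 0.222
  3: x = 0.134, y = 0.055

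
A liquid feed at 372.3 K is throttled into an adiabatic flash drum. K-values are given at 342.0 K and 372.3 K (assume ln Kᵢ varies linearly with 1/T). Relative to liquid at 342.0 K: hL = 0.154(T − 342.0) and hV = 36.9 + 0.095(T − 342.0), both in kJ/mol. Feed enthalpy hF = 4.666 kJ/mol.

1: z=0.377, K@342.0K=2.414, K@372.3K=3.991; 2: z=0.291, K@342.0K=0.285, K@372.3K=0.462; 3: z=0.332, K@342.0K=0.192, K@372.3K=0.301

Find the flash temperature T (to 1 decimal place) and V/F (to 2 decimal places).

T = 345.9 K, V/F = 0.11

Adiabatic flash: solve Rachford–Rice at each trial T, then check hF = ψ·hV(T) + (1−ψ)·hL(T).
  T = 342.0 K: K = (2.414, 0.285, 0.192), RR gives ψ = 0.052, H_out = 1.934 kJ/mol
  T = 372.3 K: K = (3.991, 0.462, 0.301), RR gives ψ = 0.393, H_out = 18.460 kJ/mol
  T = 357.1 K: K = (3.135, 0.366, 0.243), RR gives ψ = 0.246, H_out = 11.187 kJ/mol
  T = 349.6 K: K = (2.761, 0.324, 0.217), RR gives ψ = 0.160, H_out = 7.005 kJ/mol
  T = 345.8 K: K = (2.584, 0.304, 0.204), RR gives ψ = 0.110, H_out = 4.605 kJ/mol
  T = 347.7 K: K = (2.671, 0.314, 0.210), RR gives ψ = 0.136, H_out = 5.834 kJ/mol
Linear interpolation between T = 345.8 (H_out = 4.605) and T = 347.7 (H_out = 5.834) on hF = 4.666 gives T ≈ 345.9 K, at which ψ = 0.11.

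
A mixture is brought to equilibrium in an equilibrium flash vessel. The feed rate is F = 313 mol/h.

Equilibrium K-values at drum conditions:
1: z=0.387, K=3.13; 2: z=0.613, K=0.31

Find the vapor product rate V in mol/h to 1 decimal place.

V = 85.5 mol/h

Binary case is linear: z₁(K₁−1)(1+β(K₂−1)) + z₂(K₂−1)(1+β(K₁−1)) = 0
⇒ β = [z₁(K₁−1)+z₂(K₂−1)] / [−(K₁−1)(K₂−1)] = 0.4013/1.4697 = 0.273
Then V = β·F = 0.2731·313 = 85.5 mol/h and L = F − V = 227.5 mol/h.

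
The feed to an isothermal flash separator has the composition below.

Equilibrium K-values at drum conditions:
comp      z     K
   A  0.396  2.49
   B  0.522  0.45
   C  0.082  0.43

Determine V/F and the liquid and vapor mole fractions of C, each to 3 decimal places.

Newton iteration, V/F⁰ = 0.37:
  V/F = 0.370: g = -0.0393, g' = -0.657 → V/F = 0.310
  V/F = 0.310: g = 0.0006, g' = -0.680 → V/F = 0.311
Converged at V/F = 0.311.
Compositions from xᵢ = zᵢ/(1+V/F(Kᵢ−1)), yᵢ = Kᵢxᵢ:
  A: x = 0.271, y = 0.674
  B: x = 0.630, y = 0.283
  C: x = 0.100, y = 0.043

V/F = 0.311, x_C = 0.100, y_C = 0.043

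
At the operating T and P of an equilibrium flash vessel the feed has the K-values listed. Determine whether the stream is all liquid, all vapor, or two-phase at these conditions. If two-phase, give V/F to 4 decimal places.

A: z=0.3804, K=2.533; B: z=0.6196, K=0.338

ΣzᵢKᵢ = 1.1730; Σzᵢ/Kᵢ = 1.9833.
Both exceed 1, so a two-phase solution exists.
Let ψ = V/F and solve Σ zᵢ(Kᵢ−1)/(1+ψ(Kᵢ−1)) = 0.
Binary case is linear: z₁(K₁−1)(1+ψ(K₂−1)) + z₂(K₂−1)(1+ψ(K₁−1)) = 0
⇒ ψ = [z₁(K₁−1)+z₂(K₂−1)] / [−(K₁−1)(K₂−1)] = 0.17298/1.01485 = 0.1704

two-phase, V/F = 0.1704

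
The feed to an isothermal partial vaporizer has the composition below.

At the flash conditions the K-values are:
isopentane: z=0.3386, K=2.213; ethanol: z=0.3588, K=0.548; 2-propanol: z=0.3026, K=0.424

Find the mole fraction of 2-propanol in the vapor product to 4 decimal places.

y_2-propanol = 0.1378

Rachford–Rice: g(ψ) = Σ zᵢ(Kᵢ−1)/(1+ψ(Kᵢ−1)) = 0.
Check two-phase: ΣzᵢKᵢ = 1.0742 > 1 and Σzᵢ/Kᵢ = 1.5214 > 1, so g(0) = 0.0742 > 0 and g(1) = -0.5214 < 0.
Newton–Raphson from ψ = 0.58:
  ψ = 0.5800: g = -0.24044, g' = -0.5327 → ψ = 0.1287
  ψ = 0.1287: g = -0.00516, g' = -0.5725 → ψ = 0.1196
  ψ = 0.1196: g = 0.00002, g' = -0.5777 → ψ = 0.1197
Converged at ψ = 0.1197.
Compositions from xᵢ = zᵢ/(1+ψ(Kᵢ−1)), yᵢ = Kᵢxᵢ:
  isopentane: x = 0.2957, y = 0.6543
  ethanol: x = 0.3793, y = 0.2079
  2-propanol: x = 0.3250, y = 0.1378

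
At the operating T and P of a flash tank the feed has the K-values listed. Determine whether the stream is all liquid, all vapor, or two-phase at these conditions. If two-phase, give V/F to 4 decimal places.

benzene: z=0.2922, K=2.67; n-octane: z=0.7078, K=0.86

all vapor

ΣzᵢKᵢ = 1.3889; Σzᵢ/Kᵢ = 0.9325.
Since Σzᵢ/Kᵢ < 1 the mixture is above its dew point — single vapor phase.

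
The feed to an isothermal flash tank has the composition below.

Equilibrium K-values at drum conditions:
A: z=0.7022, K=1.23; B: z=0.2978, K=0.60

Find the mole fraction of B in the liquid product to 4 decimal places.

Binary case is linear: z₁(K₁−1)(1+ψ(K₂−1)) + z₂(K₂−1)(1+ψ(K₁−1)) = 0
⇒ ψ = [z₁(K₁−1)+z₂(K₂−1)] / [−(K₁−1)(K₂−1)] = 0.04239/0.09200 = 0.4607
Compositions from xᵢ = zᵢ/(1+ψ(Kᵢ−1)), yᵢ = Kᵢxᵢ:
  A: x = 0.6349, y = 0.7810
  B: x = 0.3651, y = 0.2190

x_B = 0.3651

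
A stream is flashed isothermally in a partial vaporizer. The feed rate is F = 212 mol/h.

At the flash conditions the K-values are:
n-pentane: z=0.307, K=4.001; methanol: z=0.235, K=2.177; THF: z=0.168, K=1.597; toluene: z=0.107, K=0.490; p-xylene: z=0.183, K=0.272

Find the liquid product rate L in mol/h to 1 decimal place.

Material balance + equilibrium reduce to Σ zᵢ(Kᵢ−1)/(1+ψ(Kᵢ−1)) = 0.
Check two-phase: ΣzᵢKᵢ = 2.110 > 1 and Σzᵢ/Kᵢ = 1.181 > 1, so g(0) = 1.110 > 0 and g(1) = -0.181 < 0.
Newton iteration, ψ⁰ = 0.5:
  ψ = 0.500: g = 0.3371, g' = -0.897 → ψ = 0.876
  ψ = 0.876: g = -0.0104, g' = -1.144 → ψ = 0.867
Converged at ψ = 0.867.
Then V = ψ·F = 0.8668·212 = 183.8 mol/h and L = F − V = 28.2 mol/h.

L = 28.2 mol/h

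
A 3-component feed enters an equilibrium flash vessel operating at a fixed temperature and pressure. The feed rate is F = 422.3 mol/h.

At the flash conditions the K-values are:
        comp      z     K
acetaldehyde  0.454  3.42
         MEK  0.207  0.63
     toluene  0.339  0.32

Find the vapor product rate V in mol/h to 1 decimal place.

V = 235.4 mol/h

Rachford–Rice: g(ψ) = Σ zᵢ(Kᵢ−1)/(1+ψ(Kᵢ−1)) = 0.
Check two-phase: ΣzᵢKᵢ = 1.792 > 1 and Σzᵢ/Kᵢ = 1.521 > 1, so g(0) = 0.792 > 0 and g(1) = -0.521 < 0.
Newton iteration, ψ⁰ = 0.31:
  ψ = 0.310: g = 0.2491, g' = -1.156 → ψ = 0.526
  ψ = 0.526: g = 0.0298, g' = -0.938 → ψ = 0.557
Converged at ψ = 0.557.
Then V = ψ·F = 0.5574·422.3 = 235.4 mol/h and L = F − V = 186.9 mol/h.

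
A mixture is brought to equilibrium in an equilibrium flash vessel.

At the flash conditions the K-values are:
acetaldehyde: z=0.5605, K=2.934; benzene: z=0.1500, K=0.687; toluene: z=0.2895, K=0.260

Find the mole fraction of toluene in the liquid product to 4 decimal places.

x_toluene = 0.5645

Newton–Raphson from β = 0.5:
  β = 0.5000: g = 0.15539, g' = -0.9619 → β = 0.6615
  β = 0.6615: g = -0.00333, g' = -1.0353 → β = 0.6583
Converged at β = 0.6583.
Compositions from xᵢ = zᵢ/(1+β(Kᵢ−1)), yᵢ = Kᵢxᵢ:
  acetaldehyde: x = 0.2466, y = 0.7234
  benzene: x = 0.1889, y = 0.1298
  toluene: x = 0.5645, y = 0.1468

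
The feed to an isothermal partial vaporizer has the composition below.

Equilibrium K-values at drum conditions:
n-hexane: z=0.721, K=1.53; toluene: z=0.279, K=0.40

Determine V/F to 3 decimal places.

V/F = 0.675

Material balance + equilibrium reduce to Σ zᵢ(Kᵢ−1)/(1+V/F(Kᵢ−1)) = 0.
Check two-phase: ΣzᵢKᵢ = 1.215 > 1 and Σzᵢ/Kᵢ = 1.169 > 1, so g(0) = 0.215 > 0 and g(1) = -0.169 < 0.
Binary case is linear: z₁(K₁−1)(1+V/F(K₂−1)) + z₂(K₂−1)(1+V/F(K₁−1)) = 0
⇒ V/F = [z₁(K₁−1)+z₂(K₂−1)] / [−(K₁−1)(K₂−1)] = 0.2147/0.3180 = 0.675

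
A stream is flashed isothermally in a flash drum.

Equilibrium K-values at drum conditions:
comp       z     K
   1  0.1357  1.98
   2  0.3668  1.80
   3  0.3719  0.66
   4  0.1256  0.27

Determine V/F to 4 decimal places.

V/F = 0.5052

Material balance + equilibrium reduce to Σ zᵢ(Kᵢ−1)/(1+V/F(Kᵢ−1)) = 0.
Feasibility: ΣzᵢKᵢ = 1.2083, Σzᵢ/Kᵢ = 1.3010 — both > 1, two phases present.
Newton iteration, V/F⁰ = 0.5:
  V/F = 0.5000: g = 0.00212, g' = -0.4069 → V/F = 0.5052
Converged at V/F = 0.5052.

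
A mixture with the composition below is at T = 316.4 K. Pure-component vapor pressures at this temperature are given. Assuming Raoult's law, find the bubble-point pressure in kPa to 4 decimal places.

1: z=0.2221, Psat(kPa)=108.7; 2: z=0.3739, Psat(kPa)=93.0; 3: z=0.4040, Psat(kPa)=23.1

At the bubble point ψ → 0, so ΣzᵢKᵢ = 1 with Kᵢ = Pᵢˢᵃᵗ/P ⇒ P = ΣzᵢPᵢˢᵃᵗ.
P = 0.2221·108.7 + 0.3739·93.0 + 0.4040·23.1 = 68.2474 kPa

Pbub = 68.2474 kPa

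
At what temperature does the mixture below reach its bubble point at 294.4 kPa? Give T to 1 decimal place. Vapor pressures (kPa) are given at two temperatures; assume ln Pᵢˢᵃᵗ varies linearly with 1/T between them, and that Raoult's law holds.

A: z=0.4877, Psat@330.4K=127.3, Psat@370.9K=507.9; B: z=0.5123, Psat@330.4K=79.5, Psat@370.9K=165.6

T = 366.4 K

Bubble-point temperature: ΣzᵢPᵢˢᵃᵗ(T) = P. Interpolate ln Pᵢˢᵃᵗ = aᵢ + bᵢ/T.
  T = 330.4 K: ΣzᵢPᵢˢᵃᵗ = 102.81 kPa
  T = 370.9 K: ΣzᵢPᵢˢᵃᵗ = 332.54 kPa
  T = 350.6 K: ΣzᵢPᵢˢᵃᵗ = 188.83 kPa
  T = 360.8 K: ΣzᵢPᵢˢᵃᵗ = 252.34 kPa
  T = 365.9 K: ΣzᵢPᵢˢᵃᵗ = 290.47 kPa
  T = 368.4 K: ΣzᵢPᵢˢᵃᵗ = 310.90 kPa
Interpolating between 365.9 K and 368.4 K gives T ≈ 366.4 K.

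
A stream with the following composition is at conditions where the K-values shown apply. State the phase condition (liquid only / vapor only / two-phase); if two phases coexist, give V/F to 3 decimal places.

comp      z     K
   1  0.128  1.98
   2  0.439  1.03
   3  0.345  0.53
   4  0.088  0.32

ΣzᵢKᵢ = 0.917; Σzᵢ/Kᵢ = 1.417.
Since ΣzᵢKᵢ < 1 the mixture is below its bubble point — single liquid phase.

liquid only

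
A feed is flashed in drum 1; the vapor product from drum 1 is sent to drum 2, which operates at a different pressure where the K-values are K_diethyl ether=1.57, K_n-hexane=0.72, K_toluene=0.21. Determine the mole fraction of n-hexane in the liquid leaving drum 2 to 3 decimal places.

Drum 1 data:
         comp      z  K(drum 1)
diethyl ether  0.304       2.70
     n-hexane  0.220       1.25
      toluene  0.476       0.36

Drum 1:
Iterate (Newton) starting at ψ₁ = 0.69:
  ψ₁ = 0.690: g = -0.2608, g' = -0.821 → ψ₁ = 0.372
  ψ₁ = 0.372: g = -0.0332, g' = -0.677 → ψ₁ = 0.323
  ψ₁ = 0.323: g = 0.0002, g' = -0.688 → ψ₁ = 0.324
Converged at ψ₁ = 0.324.
Drum-1 compositions:
  diethyl ether: x = 0.196, y = 0.529
  n-hexane: x = 0.204, y = 0.254
  toluene: x = 0.600, y = 0.216
Drum-2 feed = drum-1 vapor: z₂ = (0.5295, 0.2544, 0.2161).
Drum 2:
Let ψ₂ = V/F and solve Σ zᵢ(Kᵢ−1)/(1+ψ₂(Kᵢ−1)) = 0.
Check two-phase: ΣzᵢKᵢ = 1.060 > 1 and Σzᵢ/Kᵢ = 1.720 > 1, so g(0) = 0.060 > 0 and g(1) = -0.720 < 0.
Newton–Raphson from ψ₂ = 0.5:
  ψ₂ = 0.500: g = -0.1302, g' = -0.500 → ψ₂ = 0.239
  ψ₂ = 0.239: g = -0.0214, g' = -0.361 → ψ₂ = 0.180
  ψ₂ = 0.180: g = -0.0004, g' = -0.347 → ψ₂ = 0.179
Converged at ψ₂ = 0.179.
  diethyl ether: x = 0.480, y = 0.754
  n-hexane: x = 0.268, y = 0.193
  toluene: x = 0.252, y = 0.053

x_n-hexane (drum 2) = 0.268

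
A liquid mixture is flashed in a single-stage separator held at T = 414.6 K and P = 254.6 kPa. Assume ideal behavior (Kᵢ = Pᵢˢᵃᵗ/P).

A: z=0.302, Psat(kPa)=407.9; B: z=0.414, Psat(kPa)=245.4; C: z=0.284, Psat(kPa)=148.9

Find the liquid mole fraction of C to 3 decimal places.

x_C = 0.329

Raoult's law: Kᵢ = Pᵢˢᵃᵗ/P = Pᵢˢᵃᵗ/254.6.
  K_A = 407.9/254.6 = 1.60212, K_B = 245.4/254.6 = 0.96386, K_C = 148.9/254.6 = 0.58484
Iterate (Newton) starting at V/F = 0.6:
  V/F = 0.600: g = -0.0387, g' = -0.146 → V/F = 0.336
  V/F = 0.336: g = -0.0009, g' = -0.142 → V/F = 0.330
Converged at V/F = 0.330.
Compositions from xᵢ = zᵢ/(1+V/F(Kᵢ−1)), yᵢ = Kᵢxᵢ:
  A: x = 0.252, y = 0.404
  B: x = 0.419, y = 0.404
  C: x = 0.329, y = 0.192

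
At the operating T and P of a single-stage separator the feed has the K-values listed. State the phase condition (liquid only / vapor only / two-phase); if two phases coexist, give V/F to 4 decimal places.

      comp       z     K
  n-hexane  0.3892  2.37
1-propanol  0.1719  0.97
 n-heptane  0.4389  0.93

vapor only

ΣzᵢKᵢ = 1.4973; Σzᵢ/Kᵢ = 0.8134.
Since Σzᵢ/Kᵢ < 1 the mixture is above its dew point — single vapor phase.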